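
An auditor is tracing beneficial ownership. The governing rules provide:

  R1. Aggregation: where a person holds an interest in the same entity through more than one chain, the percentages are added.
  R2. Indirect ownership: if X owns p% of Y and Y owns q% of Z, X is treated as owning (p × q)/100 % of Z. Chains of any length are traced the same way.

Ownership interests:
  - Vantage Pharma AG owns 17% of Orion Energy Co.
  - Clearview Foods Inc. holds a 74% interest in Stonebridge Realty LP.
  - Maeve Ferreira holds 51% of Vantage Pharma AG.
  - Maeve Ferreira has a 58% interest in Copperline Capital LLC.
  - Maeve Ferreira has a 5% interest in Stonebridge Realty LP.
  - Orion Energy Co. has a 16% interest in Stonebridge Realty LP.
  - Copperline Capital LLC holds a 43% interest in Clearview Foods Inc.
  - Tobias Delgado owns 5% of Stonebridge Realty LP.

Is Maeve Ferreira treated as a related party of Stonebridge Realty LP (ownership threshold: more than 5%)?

Yes

Chain via Vantage Pharma AG → Orion Energy Co. (R2): 51% × 17% × 16% = 1.3872% of Stonebridge Realty LP.
Chain via Copperline Capital LLC → Clearview Foods Inc. (R2): 58% × 43% × 74% = 18.4556% of Stonebridge Realty LP.
Direct interest in Stonebridge Realty LP: 5%.
Aggregating (R1): 1.3872% + 18.4556% + 5% = 24.8428%.
24.8428% exceeds the 5% threshold, so Maeve is a related party to Stonebridge Realty LP.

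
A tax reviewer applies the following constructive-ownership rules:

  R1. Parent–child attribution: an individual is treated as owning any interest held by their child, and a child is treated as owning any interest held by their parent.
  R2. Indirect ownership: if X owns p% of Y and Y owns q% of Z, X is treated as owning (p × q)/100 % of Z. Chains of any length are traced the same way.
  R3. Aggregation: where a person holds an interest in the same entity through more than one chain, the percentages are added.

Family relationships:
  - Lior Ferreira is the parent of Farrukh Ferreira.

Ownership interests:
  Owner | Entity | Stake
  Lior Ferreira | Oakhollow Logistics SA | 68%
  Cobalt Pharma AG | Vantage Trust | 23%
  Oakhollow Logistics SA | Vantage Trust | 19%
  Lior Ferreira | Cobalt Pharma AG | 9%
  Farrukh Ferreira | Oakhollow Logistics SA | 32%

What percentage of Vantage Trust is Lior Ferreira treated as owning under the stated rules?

21.07%

By parent–child attribution (R1), Lior Ferreira is treated as also owning Farrukh Ferreira's interest in Oakhollow Logistics SA, giving 68% + 32% = 100%.
Chain via Oakhollow Logistics SA (R2): 100% × 19% = 19% of Vantage Trust.
Chain via Cobalt Pharma AG (R2): 9% × 23% = 2.07% of Vantage Trust.
Aggregating (R3): 19% + 2.07% = 21.07%.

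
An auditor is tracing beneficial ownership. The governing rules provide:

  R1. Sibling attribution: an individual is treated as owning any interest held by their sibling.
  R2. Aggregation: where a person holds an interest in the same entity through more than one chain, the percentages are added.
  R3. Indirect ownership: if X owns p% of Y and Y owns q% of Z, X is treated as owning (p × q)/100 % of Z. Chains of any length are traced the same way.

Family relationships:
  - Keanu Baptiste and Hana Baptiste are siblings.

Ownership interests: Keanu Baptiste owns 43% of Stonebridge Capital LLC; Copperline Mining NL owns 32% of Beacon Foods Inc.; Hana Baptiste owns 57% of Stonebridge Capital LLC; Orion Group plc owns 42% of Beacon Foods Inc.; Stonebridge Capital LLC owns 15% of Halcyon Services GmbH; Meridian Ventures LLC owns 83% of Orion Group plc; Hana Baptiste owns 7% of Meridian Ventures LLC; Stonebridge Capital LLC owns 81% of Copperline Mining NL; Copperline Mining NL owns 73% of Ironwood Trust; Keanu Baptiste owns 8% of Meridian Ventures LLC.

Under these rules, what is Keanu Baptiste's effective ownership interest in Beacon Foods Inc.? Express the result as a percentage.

By sibling attribution (R1), Keanu Baptiste is treated as also owning Hana Baptiste's interest in Meridian Ventures LLC, giving 8% + 7% = 15%.
By sibling attribution (R1), Keanu Baptiste is treated as also owning Hana Baptiste's interest in Stonebridge Capital LLC, giving 43% + 57% = 100%.
Chain via Meridian Ventures LLC → Orion Group plc (R3): 15% × 83% × 42% = 5.229% of Beacon Foods Inc.
Chain via Stonebridge Capital LLC → Copperline Mining NL (R3): 100% × 81% × 32% = 25.92% of Beacon Foods Inc.
Aggregating (R2): 5.229% + 25.92% = 31.149%.

31.149%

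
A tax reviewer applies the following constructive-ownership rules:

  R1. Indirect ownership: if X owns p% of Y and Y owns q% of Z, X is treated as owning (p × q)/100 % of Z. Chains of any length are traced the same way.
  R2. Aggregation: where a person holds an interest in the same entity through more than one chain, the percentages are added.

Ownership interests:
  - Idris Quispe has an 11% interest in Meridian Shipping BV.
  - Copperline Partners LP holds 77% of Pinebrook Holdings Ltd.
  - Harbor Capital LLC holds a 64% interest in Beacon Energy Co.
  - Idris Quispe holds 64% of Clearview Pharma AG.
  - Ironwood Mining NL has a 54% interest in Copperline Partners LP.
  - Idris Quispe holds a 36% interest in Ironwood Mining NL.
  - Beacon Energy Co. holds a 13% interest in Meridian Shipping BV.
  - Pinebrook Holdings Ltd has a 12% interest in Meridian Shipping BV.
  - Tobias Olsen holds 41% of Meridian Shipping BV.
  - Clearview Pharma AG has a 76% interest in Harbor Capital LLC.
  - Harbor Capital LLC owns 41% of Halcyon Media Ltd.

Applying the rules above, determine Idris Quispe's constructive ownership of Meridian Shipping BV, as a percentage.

16.843104%

Chain via Clearview Pharma AG → Harbor Capital LLC → Beacon Energy Co. (R1): 64% × 76% × 64% × 13% = 4.046848% of Meridian Shipping BV.
Chain via Ironwood Mining NL → Copperline Partners LP → Pinebrook Holdings Ltd (R1): 36% × 54% × 77% × 12% = 1.796256% of Meridian Shipping BV.
Direct interest in Meridian Shipping BV: 11%.
Aggregating (R2): 4.046848% + 1.796256% + 11% = 16.843104%.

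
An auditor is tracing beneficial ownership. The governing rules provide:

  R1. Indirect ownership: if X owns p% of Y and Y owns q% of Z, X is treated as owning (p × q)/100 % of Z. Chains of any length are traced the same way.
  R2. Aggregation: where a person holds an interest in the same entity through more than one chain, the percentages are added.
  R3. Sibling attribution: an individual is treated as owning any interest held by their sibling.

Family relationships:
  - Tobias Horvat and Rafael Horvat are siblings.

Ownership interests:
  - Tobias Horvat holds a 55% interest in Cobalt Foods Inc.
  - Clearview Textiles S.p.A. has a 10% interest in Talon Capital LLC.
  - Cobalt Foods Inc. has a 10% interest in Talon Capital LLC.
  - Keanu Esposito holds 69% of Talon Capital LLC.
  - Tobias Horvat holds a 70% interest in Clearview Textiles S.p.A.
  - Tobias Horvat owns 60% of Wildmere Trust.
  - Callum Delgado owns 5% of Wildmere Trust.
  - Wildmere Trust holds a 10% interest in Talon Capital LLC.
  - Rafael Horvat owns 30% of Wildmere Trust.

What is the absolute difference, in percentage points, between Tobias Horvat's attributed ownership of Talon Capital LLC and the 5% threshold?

By sibling attribution (R3), Tobias Horvat is treated as also owning Rafael Horvat's interest in Wildmere Trust, giving 60% + 30% = 90%.
Chain via Cobalt Foods Inc. (R1): 55% × 10% = 5.5% of Talon Capital LLC.
Chain via Clearview Textiles S.p.A. (R1): 70% × 10% = 7% of Talon Capital LLC.
Chain via Wildmere Trust (R1): 90% × 10% = 9% of Talon Capital LLC.
Aggregating (R2): 5.5% + 7% + 9% = 21.5%.
21.5% exceeds the 5% threshold by 16.5 percentage points.

16.5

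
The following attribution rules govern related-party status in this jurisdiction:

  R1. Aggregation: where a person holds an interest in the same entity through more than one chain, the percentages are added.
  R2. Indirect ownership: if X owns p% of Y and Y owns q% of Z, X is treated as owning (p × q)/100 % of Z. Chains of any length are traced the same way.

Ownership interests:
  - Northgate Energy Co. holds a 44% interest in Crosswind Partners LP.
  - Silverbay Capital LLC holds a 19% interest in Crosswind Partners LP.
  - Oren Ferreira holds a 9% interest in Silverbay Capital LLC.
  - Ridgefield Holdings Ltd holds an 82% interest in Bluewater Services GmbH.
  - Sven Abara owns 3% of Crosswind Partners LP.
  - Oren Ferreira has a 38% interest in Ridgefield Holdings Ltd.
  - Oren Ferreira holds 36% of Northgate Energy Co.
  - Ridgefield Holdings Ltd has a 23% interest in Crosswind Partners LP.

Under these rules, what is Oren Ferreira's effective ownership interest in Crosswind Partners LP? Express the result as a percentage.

26.29%

Chain via Northgate Energy Co. (R2): 36% × 44% = 15.84% of Crosswind Partners LP.
Chain via Silverbay Capital LLC (R2): 9% × 19% = 1.71% of Crosswind Partners LP.
Chain via Ridgefield Holdings Ltd (R2): 38% × 23% = 8.74% of Crosswind Partners LP.
Aggregating (R1): 15.84% + 1.71% + 8.74% = 26.29%.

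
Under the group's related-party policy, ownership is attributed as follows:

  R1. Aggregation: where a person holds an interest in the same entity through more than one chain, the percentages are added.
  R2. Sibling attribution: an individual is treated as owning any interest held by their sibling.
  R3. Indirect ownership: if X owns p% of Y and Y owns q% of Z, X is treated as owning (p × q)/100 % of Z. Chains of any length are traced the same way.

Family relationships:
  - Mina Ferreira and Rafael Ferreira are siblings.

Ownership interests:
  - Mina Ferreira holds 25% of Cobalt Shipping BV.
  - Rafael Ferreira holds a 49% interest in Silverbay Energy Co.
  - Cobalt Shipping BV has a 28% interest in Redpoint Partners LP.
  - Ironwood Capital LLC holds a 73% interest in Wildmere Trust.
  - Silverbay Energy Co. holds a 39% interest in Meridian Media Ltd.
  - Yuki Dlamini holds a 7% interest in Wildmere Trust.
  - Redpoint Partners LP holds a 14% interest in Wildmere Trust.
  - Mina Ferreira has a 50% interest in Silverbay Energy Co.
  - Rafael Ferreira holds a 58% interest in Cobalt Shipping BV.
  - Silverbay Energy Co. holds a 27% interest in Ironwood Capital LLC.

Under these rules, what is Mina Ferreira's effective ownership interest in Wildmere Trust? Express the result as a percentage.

22.7665%

By sibling attribution (R2), Mina Ferreira is treated as also owning Rafael Ferreira's interest in Silverbay Energy Co, giving 50% + 49% = 99%.
By sibling attribution (R2), Mina Ferreira is treated as also owning Rafael Ferreira's interest in Cobalt Shipping BV, giving 25% + 58% = 83%.
Chain via Silverbay Energy Co. → Ironwood Capital LLC (R3): 99% × 27% × 73% = 19.5129% of Wildmere Trust.
Chain via Cobalt Shipping BV → Redpoint Partners LP (R3): 83% × 28% × 14% = 3.2536% of Wildmere Trust.
Aggregating (R1): 19.5129% + 3.2536% = 22.7665%.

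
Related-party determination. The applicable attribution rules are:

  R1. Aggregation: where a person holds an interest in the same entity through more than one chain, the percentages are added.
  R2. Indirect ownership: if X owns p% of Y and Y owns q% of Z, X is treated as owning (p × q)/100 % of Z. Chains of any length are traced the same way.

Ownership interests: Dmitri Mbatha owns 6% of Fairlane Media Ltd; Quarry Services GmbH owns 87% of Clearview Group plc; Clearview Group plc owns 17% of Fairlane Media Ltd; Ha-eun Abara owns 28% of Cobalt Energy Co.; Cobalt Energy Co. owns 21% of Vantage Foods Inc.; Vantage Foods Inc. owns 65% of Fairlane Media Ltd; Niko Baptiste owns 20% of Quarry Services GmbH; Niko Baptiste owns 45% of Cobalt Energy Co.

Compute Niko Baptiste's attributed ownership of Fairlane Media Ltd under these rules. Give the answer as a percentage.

9.1005%

Chain via Cobalt Energy Co. → Vantage Foods Inc. (R2): 45% × 21% × 65% = 6.1425% of Fairlane Media Ltd.
Chain via Quarry Services GmbH → Clearview Group plc (R2): 20% × 87% × 17% = 2.958% of Fairlane Media Ltd.
Aggregating (R1): 6.1425% + 2.958% = 9.1005%.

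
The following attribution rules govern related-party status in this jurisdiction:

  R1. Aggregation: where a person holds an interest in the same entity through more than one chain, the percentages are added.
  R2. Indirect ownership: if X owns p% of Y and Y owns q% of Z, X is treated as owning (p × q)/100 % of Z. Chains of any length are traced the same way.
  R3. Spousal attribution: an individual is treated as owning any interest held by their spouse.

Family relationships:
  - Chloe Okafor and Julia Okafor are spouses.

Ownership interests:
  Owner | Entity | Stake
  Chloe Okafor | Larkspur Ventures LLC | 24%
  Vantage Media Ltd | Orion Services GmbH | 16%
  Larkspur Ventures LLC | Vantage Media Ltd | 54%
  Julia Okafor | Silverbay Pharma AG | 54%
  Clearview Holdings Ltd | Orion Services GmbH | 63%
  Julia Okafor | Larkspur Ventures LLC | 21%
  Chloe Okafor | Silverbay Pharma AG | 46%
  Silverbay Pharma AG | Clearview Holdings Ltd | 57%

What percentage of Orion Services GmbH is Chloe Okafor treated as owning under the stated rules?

By spousal attribution (R3), Chloe Okafor is treated as also owning Julia Okafor's interest in Silverbay Pharma AG, giving 46% + 54% = 100%.
By spousal attribution (R3), Chloe Okafor is treated as also owning Julia Okafor's interest in Larkspur Ventures LLC, giving 24% + 21% = 45%.
Chain via Silverbay Pharma AG → Clearview Holdings Ltd (R2): 100% × 57% × 63% = 35.91% of Orion Services GmbH.
Chain via Larkspur Ventures LLC → Vantage Media Ltd (R2): 45% × 54% × 16% = 3.888% of Orion Services GmbH.
Aggregating (R1): 35.91% + 3.888% = 39.798%.

39.798%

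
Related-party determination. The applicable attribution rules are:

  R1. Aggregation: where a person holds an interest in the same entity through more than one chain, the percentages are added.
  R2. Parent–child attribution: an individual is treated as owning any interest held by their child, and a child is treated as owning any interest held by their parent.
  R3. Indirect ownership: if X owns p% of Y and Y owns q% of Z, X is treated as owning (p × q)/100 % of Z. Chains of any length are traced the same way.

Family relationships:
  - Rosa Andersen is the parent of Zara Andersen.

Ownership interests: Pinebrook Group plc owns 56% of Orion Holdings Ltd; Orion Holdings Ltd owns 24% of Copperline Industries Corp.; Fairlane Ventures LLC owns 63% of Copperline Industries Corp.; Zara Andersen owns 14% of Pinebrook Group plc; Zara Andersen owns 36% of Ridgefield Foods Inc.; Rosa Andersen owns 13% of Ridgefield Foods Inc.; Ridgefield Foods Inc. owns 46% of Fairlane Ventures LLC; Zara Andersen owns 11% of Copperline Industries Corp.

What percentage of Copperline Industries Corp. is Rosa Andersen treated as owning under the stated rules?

27.0818%

By parent–child attribution (R2), Rosa Andersen is treated as also owning Zara Andersen's interest in Ridgefield Foods Inc, giving 13% + 36% = 49%.
By parent–child attribution (R2), Rosa Andersen is treated as owning Zara Andersen's 14% interest in Pinebrook Group plc.
By parent–child attribution (R2), Rosa Andersen is treated as owning Zara Andersen's 11% interest in Copperline Industries Corp.
Chain via Ridgefield Foods Inc. → Fairlane Ventures LLC (R3): 49% × 46% × 63% = 14.2002% of Copperline Industries Corp.
Chain via Pinebrook Group plc → Orion Holdings Ltd (R3): 14% × 56% × 24% = 1.8816% of Copperline Industries Corp.
Direct interest in Copperline Industries Corp: 11%.
Aggregating (R1): 14.2002% + 1.8816% + 11% = 27.0818%.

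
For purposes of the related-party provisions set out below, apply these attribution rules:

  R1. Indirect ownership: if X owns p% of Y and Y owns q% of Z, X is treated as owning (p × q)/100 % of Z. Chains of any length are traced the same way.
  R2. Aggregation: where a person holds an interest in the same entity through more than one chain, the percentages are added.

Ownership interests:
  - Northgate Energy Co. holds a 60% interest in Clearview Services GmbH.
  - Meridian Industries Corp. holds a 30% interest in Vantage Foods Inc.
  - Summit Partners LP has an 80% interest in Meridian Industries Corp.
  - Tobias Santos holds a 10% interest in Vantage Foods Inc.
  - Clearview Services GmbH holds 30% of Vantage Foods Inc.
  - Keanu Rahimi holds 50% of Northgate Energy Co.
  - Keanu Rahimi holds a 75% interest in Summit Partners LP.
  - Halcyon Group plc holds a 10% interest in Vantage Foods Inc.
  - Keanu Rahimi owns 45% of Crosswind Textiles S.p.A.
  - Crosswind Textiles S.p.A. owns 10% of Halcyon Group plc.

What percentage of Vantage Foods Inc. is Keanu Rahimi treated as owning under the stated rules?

27.45%

Chain via Summit Partners LP → Meridian Industries Corp. (R1): 75% × 80% × 30% = 18% of Vantage Foods Inc.
Chain via Crosswind Textiles S.p.A. → Halcyon Group plc (R1): 45% × 10% × 10% = 0.45% of Vantage Foods Inc.
Chain via Northgate Energy Co. → Clearview Services GmbH (R1): 50% × 60% × 30% = 9% of Vantage Foods Inc.
Aggregating (R2): 18% + 0.45% + 9% = 27.45%.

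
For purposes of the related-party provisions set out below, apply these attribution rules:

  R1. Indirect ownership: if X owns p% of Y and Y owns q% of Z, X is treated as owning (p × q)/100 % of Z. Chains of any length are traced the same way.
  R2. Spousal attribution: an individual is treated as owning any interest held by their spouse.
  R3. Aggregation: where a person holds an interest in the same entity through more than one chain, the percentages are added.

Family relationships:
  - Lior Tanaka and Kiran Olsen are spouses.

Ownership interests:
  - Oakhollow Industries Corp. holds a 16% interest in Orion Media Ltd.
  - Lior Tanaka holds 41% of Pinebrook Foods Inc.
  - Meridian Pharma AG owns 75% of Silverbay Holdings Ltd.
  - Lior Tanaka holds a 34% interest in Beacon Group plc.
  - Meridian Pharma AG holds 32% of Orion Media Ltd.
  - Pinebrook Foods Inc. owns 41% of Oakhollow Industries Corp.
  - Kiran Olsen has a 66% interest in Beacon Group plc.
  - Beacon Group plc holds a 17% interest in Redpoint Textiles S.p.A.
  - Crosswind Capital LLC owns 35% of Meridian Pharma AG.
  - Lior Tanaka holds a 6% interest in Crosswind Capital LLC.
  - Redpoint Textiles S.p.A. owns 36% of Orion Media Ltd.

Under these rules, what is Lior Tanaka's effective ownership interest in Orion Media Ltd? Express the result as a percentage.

By spousal attribution (R2), Lior Tanaka is treated as also owning Kiran Olsen's interest in Beacon Group plc, giving 34% + 66% = 100%.
Chain via Beacon Group plc → Redpoint Textiles S.p.A. (R1): 100% × 17% × 36% = 6.12% of Orion Media Ltd.
Chain via Pinebrook Foods Inc. → Oakhollow Industries Corp. (R1): 41% × 41% × 16% = 2.6896% of Orion Media Ltd.
Chain via Crosswind Capital LLC → Meridian Pharma AG (R1): 6% × 35% × 32% = 0.672% of Orion Media Ltd.
Aggregating (R3): 6.12% + 2.6896% + 0.672% = 9.4816%.

9.4816%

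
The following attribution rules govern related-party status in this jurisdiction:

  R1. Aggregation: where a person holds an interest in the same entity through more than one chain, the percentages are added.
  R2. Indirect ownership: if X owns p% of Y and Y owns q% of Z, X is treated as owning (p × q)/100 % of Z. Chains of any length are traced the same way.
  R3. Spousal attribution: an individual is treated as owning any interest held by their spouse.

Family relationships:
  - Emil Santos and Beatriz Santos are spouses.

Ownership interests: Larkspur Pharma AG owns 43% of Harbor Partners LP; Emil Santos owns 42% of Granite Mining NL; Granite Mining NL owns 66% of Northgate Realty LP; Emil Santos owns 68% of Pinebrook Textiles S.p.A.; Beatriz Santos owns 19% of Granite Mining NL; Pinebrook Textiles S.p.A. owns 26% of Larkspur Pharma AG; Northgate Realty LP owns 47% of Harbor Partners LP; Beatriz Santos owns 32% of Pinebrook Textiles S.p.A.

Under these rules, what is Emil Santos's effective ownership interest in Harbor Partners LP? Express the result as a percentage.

By spousal attribution (R3), Emil Santos is treated as also owning Beatriz Santos's interest in Granite Mining NL, giving 42% + 19% = 61%.
By spousal attribution (R3), Emil Santos is treated as also owning Beatriz Santos's interest in Pinebrook Textiles S.p.A, giving 68% + 32% = 100%.
Chain via Granite Mining NL → Northgate Realty LP (R2): 61% × 66% × 47% = 18.9222% of Harbor Partners LP.
Chain via Pinebrook Textiles S.p.A. → Larkspur Pharma AG (R2): 100% × 26% × 43% = 11.18% of Harbor Partners LP.
Aggregating (R1): 18.9222% + 11.18% = 30.1022%.

30.1022%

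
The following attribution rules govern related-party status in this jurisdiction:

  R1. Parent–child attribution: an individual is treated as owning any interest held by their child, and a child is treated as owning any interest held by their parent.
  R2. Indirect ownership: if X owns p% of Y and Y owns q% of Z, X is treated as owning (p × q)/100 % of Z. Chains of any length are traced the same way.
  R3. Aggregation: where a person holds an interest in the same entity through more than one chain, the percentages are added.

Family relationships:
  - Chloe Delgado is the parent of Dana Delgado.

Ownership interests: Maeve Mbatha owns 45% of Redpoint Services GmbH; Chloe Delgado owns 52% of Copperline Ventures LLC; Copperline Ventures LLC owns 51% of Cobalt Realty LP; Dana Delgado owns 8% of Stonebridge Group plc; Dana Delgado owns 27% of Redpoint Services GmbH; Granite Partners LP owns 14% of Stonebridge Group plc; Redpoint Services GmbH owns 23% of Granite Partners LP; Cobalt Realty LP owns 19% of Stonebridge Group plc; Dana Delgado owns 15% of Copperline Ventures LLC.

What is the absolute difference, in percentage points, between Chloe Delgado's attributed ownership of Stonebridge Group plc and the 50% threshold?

By parent–child attribution (R1), Chloe Delgado is treated as also owning Dana Delgado's interest in Copperline Ventures LLC, giving 52% + 15% = 67%.
By parent–child attribution (R1), Chloe Delgado is treated as owning Dana Delgado's 27% interest in Redpoint Services GmbH.
By parent–child attribution (R1), Chloe Delgado is treated as owning Dana Delgado's 8% interest in Stonebridge Group plc.
Chain via Copperline Ventures LLC → Cobalt Realty LP (R2): 67% × 51% × 19% = 6.4923% of Stonebridge Group plc.
Chain via Redpoint Services GmbH → Granite Partners LP (R2): 27% × 23% × 14% = 0.8694% of Stonebridge Group plc.
Direct interest in Stonebridge Group plc: 8%.
Aggregating (R3): 6.4923% + 0.8694% + 8% = 15.3617%.
15.3617% falls short of the 50% threshold by 34.6383 percentage points.

34.6383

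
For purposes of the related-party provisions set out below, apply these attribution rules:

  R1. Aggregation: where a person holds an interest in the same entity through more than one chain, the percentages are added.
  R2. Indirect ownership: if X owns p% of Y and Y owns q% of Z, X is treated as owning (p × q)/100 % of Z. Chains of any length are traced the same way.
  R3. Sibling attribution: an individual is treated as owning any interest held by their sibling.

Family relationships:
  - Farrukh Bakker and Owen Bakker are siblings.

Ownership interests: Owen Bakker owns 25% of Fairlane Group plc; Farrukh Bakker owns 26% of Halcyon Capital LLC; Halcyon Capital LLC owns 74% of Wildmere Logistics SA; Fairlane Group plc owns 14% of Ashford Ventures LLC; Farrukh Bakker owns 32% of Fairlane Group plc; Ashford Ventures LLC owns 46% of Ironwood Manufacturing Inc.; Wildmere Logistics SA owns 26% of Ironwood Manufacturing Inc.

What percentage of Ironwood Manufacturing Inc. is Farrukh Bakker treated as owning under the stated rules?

By sibling attribution (R3), Farrukh Bakker is treated as also owning Owen Bakker's interest in Fairlane Group plc, giving 32% + 25% = 57%.
Chain via Fairlane Group plc → Ashford Ventures LLC (R2): 57% × 14% × 46% = 3.6708% of Ironwood Manufacturing Inc.
Chain via Halcyon Capital LLC → Wildmere Logistics SA (R2): 26% × 74% × 26% = 5.0024% of Ironwood Manufacturing Inc.
Aggregating (R1): 3.6708% + 5.0024% = 8.6732%.

8.6732%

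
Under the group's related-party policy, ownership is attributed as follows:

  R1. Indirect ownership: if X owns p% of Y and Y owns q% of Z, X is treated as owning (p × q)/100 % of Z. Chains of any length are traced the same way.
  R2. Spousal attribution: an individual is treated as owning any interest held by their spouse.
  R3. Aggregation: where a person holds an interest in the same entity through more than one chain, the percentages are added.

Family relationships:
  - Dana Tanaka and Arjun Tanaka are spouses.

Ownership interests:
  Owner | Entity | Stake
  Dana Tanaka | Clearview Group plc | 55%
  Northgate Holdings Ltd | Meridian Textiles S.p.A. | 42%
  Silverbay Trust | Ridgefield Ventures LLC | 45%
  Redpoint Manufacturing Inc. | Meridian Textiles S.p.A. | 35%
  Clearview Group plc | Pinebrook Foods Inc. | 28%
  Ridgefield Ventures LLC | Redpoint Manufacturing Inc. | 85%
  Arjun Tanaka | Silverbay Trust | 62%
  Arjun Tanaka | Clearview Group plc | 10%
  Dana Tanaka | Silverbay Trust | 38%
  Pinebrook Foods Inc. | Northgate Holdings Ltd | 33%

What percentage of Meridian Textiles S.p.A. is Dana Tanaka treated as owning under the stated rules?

15.91002%

By spousal attribution (R2), Dana Tanaka is treated as also owning Arjun Tanaka's interest in Silverbay Trust, giving 38% + 62% = 100%.
By spousal attribution (R2), Dana Tanaka is treated as also owning Arjun Tanaka's interest in Clearview Group plc, giving 55% + 10% = 65%.
Chain via Silverbay Trust → Ridgefield Ventures LLC → Redpoint Manufacturing Inc. (R1): 100% × 45% × 85% × 35% = 13.3875% of Meridian Textiles S.p.A.
Chain via Clearview Group plc → Pinebrook Foods Inc. → Northgate Holdings Ltd (R1): 65% × 28% × 33% × 42% = 2.52252% of Meridian Textiles S.p.A.
Aggregating (R3): 13.3875% + 2.52252% = 15.91002%.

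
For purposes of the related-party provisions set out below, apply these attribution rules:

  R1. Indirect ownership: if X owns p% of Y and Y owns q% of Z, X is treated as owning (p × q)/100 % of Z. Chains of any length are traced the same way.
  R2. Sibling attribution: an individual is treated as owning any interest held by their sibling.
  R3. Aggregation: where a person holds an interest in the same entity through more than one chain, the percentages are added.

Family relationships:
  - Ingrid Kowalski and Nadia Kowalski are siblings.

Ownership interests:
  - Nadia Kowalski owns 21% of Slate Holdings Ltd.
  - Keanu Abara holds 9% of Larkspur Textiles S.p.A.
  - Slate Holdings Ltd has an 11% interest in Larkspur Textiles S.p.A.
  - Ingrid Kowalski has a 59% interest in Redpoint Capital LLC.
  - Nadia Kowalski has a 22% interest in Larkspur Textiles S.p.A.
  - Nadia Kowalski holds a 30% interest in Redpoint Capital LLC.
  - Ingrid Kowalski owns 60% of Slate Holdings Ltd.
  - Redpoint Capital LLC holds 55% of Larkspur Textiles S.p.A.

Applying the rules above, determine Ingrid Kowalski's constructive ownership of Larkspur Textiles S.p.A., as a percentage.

By sibling attribution (R2), Ingrid Kowalski is treated as also owning Nadia Kowalski's interest in Redpoint Capital LLC, giving 59% + 30% = 89%.
By sibling attribution (R2), Ingrid Kowalski is treated as also owning Nadia Kowalski's interest in Slate Holdings Ltd, giving 60% + 21% = 81%.
By sibling attribution (R2), Ingrid Kowalski is treated as owning Nadia Kowalski's 22% interest in Larkspur Textiles S.p.A.
Chain via Redpoint Capital LLC (R1): 89% × 55% = 48.95% of Larkspur Textiles S.p.A.
Chain via Slate Holdings Ltd (R1): 81% × 11% = 8.91% of Larkspur Textiles S.p.A.
Direct interest in Larkspur Textiles S.p.A: 22%.
Aggregating (R3): 48.95% + 8.91% + 22% = 79.86%.

79.86%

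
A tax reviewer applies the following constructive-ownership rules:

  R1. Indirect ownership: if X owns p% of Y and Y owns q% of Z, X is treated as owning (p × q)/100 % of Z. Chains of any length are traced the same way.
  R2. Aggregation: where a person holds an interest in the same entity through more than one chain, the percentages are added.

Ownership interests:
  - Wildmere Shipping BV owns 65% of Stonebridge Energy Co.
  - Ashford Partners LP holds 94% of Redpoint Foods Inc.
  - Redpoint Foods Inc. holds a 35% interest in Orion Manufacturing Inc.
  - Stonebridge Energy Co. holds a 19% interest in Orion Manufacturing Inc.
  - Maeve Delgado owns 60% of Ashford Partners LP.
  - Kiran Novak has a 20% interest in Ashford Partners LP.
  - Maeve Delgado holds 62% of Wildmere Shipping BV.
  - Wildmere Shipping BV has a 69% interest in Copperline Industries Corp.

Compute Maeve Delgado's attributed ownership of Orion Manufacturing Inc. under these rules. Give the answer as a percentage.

Chain via Ashford Partners LP → Redpoint Foods Inc. (R1): 60% × 94% × 35% = 19.74% of Orion Manufacturing Inc.
Chain via Wildmere Shipping BV → Stonebridge Energy Co. (R1): 62% × 65% × 19% = 7.657% of Orion Manufacturing Inc.
Aggregating (R2): 19.74% + 7.657% = 27.397%.

27.397%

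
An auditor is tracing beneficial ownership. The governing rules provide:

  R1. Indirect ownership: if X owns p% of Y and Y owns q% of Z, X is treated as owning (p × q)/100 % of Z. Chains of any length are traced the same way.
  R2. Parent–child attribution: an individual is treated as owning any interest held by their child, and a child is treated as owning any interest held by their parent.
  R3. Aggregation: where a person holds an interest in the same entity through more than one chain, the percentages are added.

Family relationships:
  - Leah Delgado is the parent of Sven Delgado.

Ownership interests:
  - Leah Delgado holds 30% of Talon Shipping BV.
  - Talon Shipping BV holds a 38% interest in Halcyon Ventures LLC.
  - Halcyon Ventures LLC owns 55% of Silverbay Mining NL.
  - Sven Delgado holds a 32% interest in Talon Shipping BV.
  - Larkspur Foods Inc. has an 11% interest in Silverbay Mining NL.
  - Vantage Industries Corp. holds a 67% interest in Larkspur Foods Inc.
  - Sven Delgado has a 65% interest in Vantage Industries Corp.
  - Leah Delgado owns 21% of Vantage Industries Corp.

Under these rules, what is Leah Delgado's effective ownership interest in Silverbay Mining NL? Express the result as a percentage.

By parent–child attribution (R2), Leah Delgado is treated as also owning Sven Delgado's interest in Talon Shipping BV, giving 30% + 32% = 62%.
By parent–child attribution (R2), Leah Delgado is treated as also owning Sven Delgado's interest in Vantage Industries Corp, giving 21% + 65% = 86%.
Chain via Talon Shipping BV → Halcyon Ventures LLC (R1): 62% × 38% × 55% = 12.958% of Silverbay Mining NL.
Chain via Vantage Industries Corp. → Larkspur Foods Inc. (R1): 86% × 67% × 11% = 6.3382% of Silverbay Mining NL.
Aggregating (R3): 12.958% + 6.3382% = 19.2962%.

19.2962%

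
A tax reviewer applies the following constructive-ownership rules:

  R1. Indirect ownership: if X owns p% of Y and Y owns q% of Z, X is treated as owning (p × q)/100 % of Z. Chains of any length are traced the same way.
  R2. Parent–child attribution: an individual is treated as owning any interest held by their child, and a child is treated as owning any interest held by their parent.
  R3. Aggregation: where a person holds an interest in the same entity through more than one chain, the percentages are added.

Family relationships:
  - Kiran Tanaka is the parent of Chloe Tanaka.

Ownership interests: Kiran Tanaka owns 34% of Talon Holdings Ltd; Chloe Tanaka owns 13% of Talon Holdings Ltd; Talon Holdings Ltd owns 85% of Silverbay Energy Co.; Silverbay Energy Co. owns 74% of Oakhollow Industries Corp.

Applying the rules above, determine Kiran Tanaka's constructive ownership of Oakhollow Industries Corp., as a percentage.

By parent–child attribution (R2), Kiran Tanaka is treated as also owning Chloe Tanaka's interest in Talon Holdings Ltd, giving 34% + 13% = 47%.
Chain via Talon Holdings Ltd → Silverbay Energy Co. (R1): 47% × 85% × 74% = 29.563% of Oakhollow Industries Corp.

29.563%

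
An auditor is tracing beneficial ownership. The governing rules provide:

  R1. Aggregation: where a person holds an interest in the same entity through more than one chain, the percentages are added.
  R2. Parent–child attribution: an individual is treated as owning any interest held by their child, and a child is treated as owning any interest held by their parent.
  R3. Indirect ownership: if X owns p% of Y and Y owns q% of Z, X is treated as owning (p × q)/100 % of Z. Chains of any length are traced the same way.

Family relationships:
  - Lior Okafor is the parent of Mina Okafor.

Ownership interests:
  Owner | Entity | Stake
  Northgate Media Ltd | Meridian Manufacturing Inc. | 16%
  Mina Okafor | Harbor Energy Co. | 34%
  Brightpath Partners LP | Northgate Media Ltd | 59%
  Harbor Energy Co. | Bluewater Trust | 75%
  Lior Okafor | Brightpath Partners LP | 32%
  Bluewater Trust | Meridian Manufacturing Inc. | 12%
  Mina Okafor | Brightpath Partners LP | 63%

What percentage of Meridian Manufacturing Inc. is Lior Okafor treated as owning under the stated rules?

12.028%

By parent–child attribution (R2), Lior Okafor is treated as also owning Mina Okafor's interest in Brightpath Partners LP, giving 32% + 63% = 95%.
By parent–child attribution (R2), Lior Okafor is treated as owning Mina Okafor's 34% interest in Harbor Energy Co.
Chain via Brightpath Partners LP → Northgate Media Ltd (R3): 95% × 59% × 16% = 8.968% of Meridian Manufacturing Inc.
Chain via Harbor Energy Co. → Bluewater Trust (R3): 34% × 75% × 12% = 3.06% of Meridian Manufacturing Inc.
Aggregating (R1): 8.968% + 3.06% = 12.028%.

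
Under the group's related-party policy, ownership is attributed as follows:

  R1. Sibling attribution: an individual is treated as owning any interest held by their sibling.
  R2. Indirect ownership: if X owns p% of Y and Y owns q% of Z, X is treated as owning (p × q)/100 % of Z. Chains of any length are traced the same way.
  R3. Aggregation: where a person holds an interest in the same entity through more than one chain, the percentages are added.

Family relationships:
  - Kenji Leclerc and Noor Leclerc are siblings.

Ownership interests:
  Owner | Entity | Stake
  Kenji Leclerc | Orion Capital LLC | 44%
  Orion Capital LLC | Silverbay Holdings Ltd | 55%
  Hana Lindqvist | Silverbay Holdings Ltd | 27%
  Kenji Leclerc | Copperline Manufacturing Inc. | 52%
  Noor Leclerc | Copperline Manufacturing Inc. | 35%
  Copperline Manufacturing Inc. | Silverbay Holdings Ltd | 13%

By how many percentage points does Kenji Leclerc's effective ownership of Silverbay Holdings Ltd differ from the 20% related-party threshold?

15.51

By sibling attribution (R1), Kenji Leclerc is treated as also owning Noor Leclerc's interest in Copperline Manufacturing Inc, giving 52% + 35% = 87%.
Chain via Orion Capital LLC (R2): 44% × 55% = 24.2% of Silverbay Holdings Ltd.
Chain via Copperline Manufacturing Inc. (R2): 87% × 13% = 11.31% of Silverbay Holdings Ltd.
Aggregating (R3): 24.2% + 11.31% = 35.51%.
35.51% exceeds the 20% threshold by 15.51 percentage points.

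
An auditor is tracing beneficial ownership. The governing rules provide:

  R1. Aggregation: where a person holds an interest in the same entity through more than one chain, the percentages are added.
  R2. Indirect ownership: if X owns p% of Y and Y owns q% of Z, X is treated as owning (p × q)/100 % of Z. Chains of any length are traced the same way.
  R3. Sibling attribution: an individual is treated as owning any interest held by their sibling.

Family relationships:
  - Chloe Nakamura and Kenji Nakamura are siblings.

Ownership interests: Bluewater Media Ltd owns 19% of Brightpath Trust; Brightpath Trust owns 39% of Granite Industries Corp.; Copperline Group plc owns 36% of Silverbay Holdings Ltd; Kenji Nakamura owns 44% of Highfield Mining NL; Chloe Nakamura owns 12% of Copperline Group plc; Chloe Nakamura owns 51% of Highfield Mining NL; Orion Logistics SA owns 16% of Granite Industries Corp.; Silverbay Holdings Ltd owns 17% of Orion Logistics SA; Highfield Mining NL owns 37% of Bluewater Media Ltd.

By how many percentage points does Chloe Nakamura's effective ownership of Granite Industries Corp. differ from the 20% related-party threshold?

By sibling attribution (R3), Chloe Nakamura is treated as also owning Kenji Nakamura's interest in Highfield Mining NL, giving 51% + 44% = 95%.
Chain via Copperline Group plc → Silverbay Holdings Ltd → Orion Logistics SA (R2): 12% × 36% × 17% × 16% = 0.117504% of Granite Industries Corp.
Chain via Highfield Mining NL → Bluewater Media Ltd → Brightpath Trust (R2): 95% × 37% × 19% × 39% = 2.604615% of Granite Industries Corp.
Aggregating (R1): 0.117504% + 2.604615% = 2.722119%.
2.722119% falls short of the 20% threshold by 17.277881 percentage points.

17.277881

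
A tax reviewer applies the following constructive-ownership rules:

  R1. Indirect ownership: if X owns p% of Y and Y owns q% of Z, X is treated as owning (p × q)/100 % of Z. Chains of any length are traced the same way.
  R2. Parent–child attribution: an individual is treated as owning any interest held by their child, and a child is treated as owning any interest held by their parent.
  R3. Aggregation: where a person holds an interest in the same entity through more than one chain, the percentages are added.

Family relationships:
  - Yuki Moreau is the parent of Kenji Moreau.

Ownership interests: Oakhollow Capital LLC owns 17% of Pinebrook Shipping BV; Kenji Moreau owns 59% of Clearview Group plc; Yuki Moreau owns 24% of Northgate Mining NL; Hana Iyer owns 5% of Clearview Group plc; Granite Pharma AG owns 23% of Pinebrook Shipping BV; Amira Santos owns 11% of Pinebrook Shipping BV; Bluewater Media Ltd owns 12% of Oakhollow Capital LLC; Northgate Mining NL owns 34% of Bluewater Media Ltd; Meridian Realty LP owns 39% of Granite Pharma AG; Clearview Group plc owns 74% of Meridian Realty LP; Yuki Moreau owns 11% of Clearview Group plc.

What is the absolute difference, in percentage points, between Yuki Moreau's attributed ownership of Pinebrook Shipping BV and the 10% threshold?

5.187076

By parent–child attribution (R2), Yuki Moreau is treated as also owning Kenji Moreau's interest in Clearview Group plc, giving 11% + 59% = 70%.
Chain via Clearview Group plc → Meridian Realty LP → Granite Pharma AG (R1): 70% × 74% × 39% × 23% = 4.64646% of Pinebrook Shipping BV.
Chain via Northgate Mining NL → Bluewater Media Ltd → Oakhollow Capital LLC (R1): 24% × 34% × 12% × 17% = 0.166464% of Pinebrook Shipping BV.
Aggregating (R3): 4.64646% + 0.166464% = 4.812924%.
4.812924% falls short of the 10% threshold by 5.187076 percentage points.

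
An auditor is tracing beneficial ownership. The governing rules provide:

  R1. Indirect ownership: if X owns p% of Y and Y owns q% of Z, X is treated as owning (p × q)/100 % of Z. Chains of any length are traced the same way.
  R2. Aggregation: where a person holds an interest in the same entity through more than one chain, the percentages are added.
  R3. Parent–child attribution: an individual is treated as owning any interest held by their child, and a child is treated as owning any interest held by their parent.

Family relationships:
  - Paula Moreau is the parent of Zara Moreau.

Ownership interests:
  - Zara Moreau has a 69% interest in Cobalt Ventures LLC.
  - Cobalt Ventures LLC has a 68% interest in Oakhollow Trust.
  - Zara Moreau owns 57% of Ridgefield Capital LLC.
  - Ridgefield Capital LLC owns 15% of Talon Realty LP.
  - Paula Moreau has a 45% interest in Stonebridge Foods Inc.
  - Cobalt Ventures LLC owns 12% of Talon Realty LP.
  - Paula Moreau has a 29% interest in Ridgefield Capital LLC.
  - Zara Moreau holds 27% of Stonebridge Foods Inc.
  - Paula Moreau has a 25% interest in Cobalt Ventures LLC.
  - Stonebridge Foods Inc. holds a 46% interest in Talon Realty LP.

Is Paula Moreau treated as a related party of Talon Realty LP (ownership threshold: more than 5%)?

By parent–child attribution (R3), Paula Moreau is treated as also owning Zara Moreau's interest in Stonebridge Foods Inc, giving 45% + 27% = 72%.
By parent–child attribution (R3), Paula Moreau is treated as also owning Zara Moreau's interest in Cobalt Ventures LLC, giving 25% + 69% = 94%.
By parent–child attribution (R3), Paula Moreau is treated as also owning Zara Moreau's interest in Ridgefield Capital LLC, giving 29% + 57% = 86%.
Chain via Stonebridge Foods Inc. (R1): 72% × 46% = 33.12% of Talon Realty LP.
Chain via Cobalt Ventures LLC (R1): 94% × 12% = 11.28% of Talon Realty LP.
Chain via Ridgefield Capital LLC (R1): 86% × 15% = 12.9% of Talon Realty LP.
Aggregating (R2): 33.12% + 11.28% + 12.9% = 57.3%.
57.3% exceeds the 5% threshold, so Paula is a related party to Talon Realty LP.

Yes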